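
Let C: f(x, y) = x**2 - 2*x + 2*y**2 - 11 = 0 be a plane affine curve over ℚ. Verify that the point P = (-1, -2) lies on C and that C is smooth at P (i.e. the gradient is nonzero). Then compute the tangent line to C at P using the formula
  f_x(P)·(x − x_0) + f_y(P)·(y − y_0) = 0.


Tangent line at P: -4*x - 8*y - 20 = 0.

Step 1: f(-1, -2) = 0, so P lies on C.
Step 2: partial derivatives
  f_x(x, y) = 2*x - 2, f_y(x, y) = 4*y.
  f_x(P) = -4, f_y(P) = -8 (gradient nonzero, so P is smooth).
Step 3: tangent line at P: -4·(x − -1) + -8·(y − -2) = 0.
Expanding: -4*x - 8*y - 20 = 0.


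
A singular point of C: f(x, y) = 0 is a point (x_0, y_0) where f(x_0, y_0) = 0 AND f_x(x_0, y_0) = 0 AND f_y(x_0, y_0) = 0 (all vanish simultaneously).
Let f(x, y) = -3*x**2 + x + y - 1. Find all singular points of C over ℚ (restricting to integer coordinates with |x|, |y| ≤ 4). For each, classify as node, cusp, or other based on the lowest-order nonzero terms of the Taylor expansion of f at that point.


No singular points in the scanned grid; C is smooth there.

Compute partial derivatives:
  f_x = 1 - 6*x.
  f_y = 1.
f_y = 1 is a nonzero constant, so f_y never vanishes: no point (x, y) can satisfy f = f_x = f_y = 0. In particular no (x, y) ∈ {−4, ..., 4}² is singular; the curve is smooth.


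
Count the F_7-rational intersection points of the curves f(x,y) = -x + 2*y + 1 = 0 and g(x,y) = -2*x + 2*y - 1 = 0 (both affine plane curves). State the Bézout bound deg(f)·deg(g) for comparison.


Common zeros: {(5, 2)}; count = 1; Bézout bound = 1.

deg(f) = 1, deg(g) = 1, so Bézout bound = 1.
Scan x ∈ F_7. For each x, list the y ∈ F_7 with f(x, y) ≡ 0 and those with g(x, y) ≡ 0 (mod 7); the common zeros in that column are the intersection.
  x = 0: f ≡ 0 at y ∈ {3}; g ≡ 0 at y ∈ {4}; common: ∅.
  x = 1: f ≡ 0 at y ∈ {0}; g ≡ 0 at y ∈ {5}; common: ∅.
  x = 2: f ≡ 0 at y ∈ {4}; g ≡ 0 at y ∈ {6}; common: ∅.
  x = 3: f ≡ 0 at y ∈ {1}; g ≡ 0 at y ∈ {0}; common: ∅.
  x = 4: f ≡ 0 at y ∈ {5}; g ≡ 0 at y ∈ {1}; common: ∅.
  x = 5: f ≡ 0 at y ∈ {2}; g ≡ 0 at y ∈ {2}; common: {2}.
  x = 6: f ≡ 0 at y ∈ {6}; g ≡ 0 at y ∈ {3}; common: ∅.
Collecting: common zeros = {(5, 2)}, so the count is 1.
Comparison with the Bézout bound: 1 ≤ 1 = deg(f)·deg(g), as expected for curves with no common component (the bound is attained).


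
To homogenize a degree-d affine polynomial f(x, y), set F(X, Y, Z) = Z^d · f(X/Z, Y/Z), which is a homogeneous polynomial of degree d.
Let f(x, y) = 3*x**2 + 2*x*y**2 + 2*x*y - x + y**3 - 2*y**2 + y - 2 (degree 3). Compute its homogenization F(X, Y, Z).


F(X, Y, Z) = 3*X**2*Z + 2*X*Y**2 + 2*X*Y*Z - X*Z**2 + Y**3 - 2*Y**2*Z + Y*Z**2 - 2*Z**3

deg(f) = 3.
Substitute x = X/Z, y = Y/Z into f, then multiply by Z^3.
  monomial 3·x^2·y^0 ↦ 3·X^2·Y^0·Z^1.
  monomial 2·x^1·y^2 ↦ 2·X^1·Y^2·Z^0.
  monomial 2·x^1·y^1 ↦ 2·X^1·Y^1·Z^1.
  monomial -1·x^1·y^0 ↦ -1·X^1·Y^0·Z^2.
  monomial 1·x^0·y^3 ↦ 1·X^0·Y^3·Z^0.
  monomial -2·x^0·y^2 ↦ -2·X^0·Y^2·Z^1.
  monomial 1·x^0·y^1 ↦ 1·X^0·Y^1·Z^2.
  monomial -2·x^0·y^0 ↦ -2·X^0·Y^0·Z^3.
Collecting: F(X, Y, Z) = 3*X**2*Z + 2*X*Y**2 + 2*X*Y*Z - X*Z**2 + Y**3 - 2*Y**2*Z + Y*Z**2 - 2*Z**3.


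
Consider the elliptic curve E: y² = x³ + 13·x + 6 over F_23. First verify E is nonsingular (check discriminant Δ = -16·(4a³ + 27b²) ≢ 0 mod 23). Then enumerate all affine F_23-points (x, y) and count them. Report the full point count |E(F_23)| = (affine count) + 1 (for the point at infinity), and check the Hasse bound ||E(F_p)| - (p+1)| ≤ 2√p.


Affine points = {(0, 11), (0, 12), (3, 7), (3, 16), (5, 9), (5, 14), (6, 1), (6, 22), (7, 7), (7, 16), (8, 1), (8, 22), (9, 1), (9, 22), (10, 3), (10, 20), (11, 10), (11, 13), (12, 2), (12, 21), (13, 7), (13, 16), (16, 3), (16, 20), (18, 0), (20, 3), (20, 20), (21, 8), (21, 15)}; affine count = 29; |E(F_23)| = 30.

Discriminant check: Δ ∝ 4a³ + 27b² = 4·13³ + 27·6² = 4·2197 + 27·36 ≡ 8 (mod 23). Nonzero ⇒ E is nonsingular.
For each x ∈ F_23, compute rhs = x³ + 13·x + 6 mod 23, then count y ∈ F_23 with y² ≡ rhs.
  x = 0: rhs = 6, matching y values: 11, 12 (2 points).
  x = 1: rhs = 20, matching y values: none (0 points).
  x = 2: rhs = 17, matching y values: none (0 points).
  x = 3: rhs = 3, matching y values: 7, 16 (2 points).
  x = 4: rhs = 7, matching y values: none (0 points).
  x = 5: rhs = 12, matching y values: 9, 14 (2 points).
  x = 6: rhs = 1, matching y values: 1, 22 (2 points).
  x = 7: rhs = 3, matching y values: 7, 16 (2 points).
  x = 8: rhs = 1, matching y values: 1, 22 (2 points).
  x = 9: rhs = 1, matching y values: 1, 22 (2 points).
  x = 10: rhs = 9, matching y values: 3, 20 (2 points).
  x = 11: rhs = 8, matching y values: 10, 13 (2 points).
  x = 12: rhs = 4, matching y values: 2, 21 (2 points).
  x = 13: rhs = 3, matching y values: 7, 16 (2 points).
  x = 14: rhs = 11, matching y values: none (0 points).
  x = 15: rhs = 11, matching y values: none (0 points).
  x = 16: rhs = 9, matching y values: 3, 20 (2 points).
  x = 17: rhs = 11, matching y values: none (0 points).
  x = 18: rhs = 0, matching y values: 0 (1 points).
  x = 19: rhs = 5, matching y values: none (0 points).
  x = 20: rhs = 9, matching y values: 3, 20 (2 points).
  x = 21: rhs = 18, matching y values: 8, 15 (2 points).
  x = 22: rhs = 15, matching y values: none (0 points).
Total affine count: 29.
Full point count |E(F_23)| = 29 + 1 = 30.
Hasse bound: |30 − (23+1)| = |6| = 6 ≤ 2√23 ≈ 9.5917 ✓.


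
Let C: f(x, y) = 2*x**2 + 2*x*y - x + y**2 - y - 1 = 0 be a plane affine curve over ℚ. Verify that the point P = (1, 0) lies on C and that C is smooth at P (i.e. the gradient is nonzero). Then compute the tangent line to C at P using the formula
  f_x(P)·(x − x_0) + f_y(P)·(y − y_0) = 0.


Tangent line at P: 3*x + y - 3 = 0.

Step 1: f(1, 0) = 0, so P lies on C.
Step 2: partial derivatives
  f_x(x, y) = 4*x + 2*y - 1, f_y(x, y) = 2*x + 2*y - 1.
  f_x(P) = 3, f_y(P) = 1 (gradient nonzero, so P is smooth).
Step 3: tangent line at P: 3·(x − 1) + 1·(y − 0) = 0.
Expanding: 3*x + y - 3 = 0.


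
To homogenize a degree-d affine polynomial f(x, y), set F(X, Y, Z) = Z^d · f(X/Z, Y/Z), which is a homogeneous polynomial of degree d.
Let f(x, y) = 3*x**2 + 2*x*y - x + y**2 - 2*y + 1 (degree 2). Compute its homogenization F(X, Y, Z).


F(X, Y, Z) = 3*X**2 + 2*X*Y - X*Z + Y**2 - 2*Y*Z + Z**2

deg(f) = 2.
Substitute x = X/Z, y = Y/Z into f, then multiply by Z^2.
  monomial 3·x^2·y^0 ↦ 3·X^2·Y^0·Z^0.
  monomial 2·x^1·y^1 ↦ 2·X^1·Y^1·Z^0.
  monomial -1·x^1·y^0 ↦ -1·X^1·Y^0·Z^1.
  monomial 1·x^0·y^2 ↦ 1·X^0·Y^2·Z^0.
  monomial -2·x^0·y^1 ↦ -2·X^0·Y^1·Z^1.
  monomial 1·x^0·y^0 ↦ 1·X^0·Y^0·Z^2.
Collecting: F(X, Y, Z) = 3*X**2 + 2*X*Y - X*Z + Y**2 - 2*Y*Z + Z**2.


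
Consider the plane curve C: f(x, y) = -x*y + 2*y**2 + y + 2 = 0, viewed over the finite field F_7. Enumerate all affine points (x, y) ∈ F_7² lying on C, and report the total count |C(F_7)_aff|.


Affine F_7-points: {(3, 3), (3, 5), (4, 6), (5, 1), (6, 2), (6, 4)}; count = 6.

For each of the 49 pairs (x, y) ∈ F_7², evaluate f(x, y) mod 7. Record the zeros.
  x = 0: [0↦2, 1↦5, 2↦5, 3↦2, 4↦3, 5↦1, 6↦3]  zeros at y ∈ ∅
  x = 1: [0↦2, 1↦4, 2↦3, 3↦6, 4↦6, 5↦3, 6↦4]  zeros at y ∈ ∅
  x = 2: [0↦2, 1↦3, 2↦1, 3↦3, 4↦2, 5↦5, 6↦5]  zeros at y ∈ ∅
  x = 3: [0↦2, 1↦2, 2↦6, 3↦0, 4↦5, 5↦0, 6↦6]  zeros at y ∈ {3, 5}
  x = 4: [0↦2, 1↦1, 2↦4, 3↦4, 4↦1, 5↦2, 6↦0]  zeros at y ∈ {6}
  x = 5: [0↦2, 1↦0, 2↦2, 3↦1, 4↦4, 5↦4, 6↦1]  zeros at y ∈ {1}
  x = 6: [0↦2, 1↦6, 2↦0, 3↦5, 4↦0, 5↦6, 6↦2]  zeros at y ∈ {2, 4}
Collecting zeros: affine points = {(3, 3), (3, 5), (4, 6), (5, 1), (6, 2), (6, 4)}.
Total count |C(F_7)_aff| = 6.


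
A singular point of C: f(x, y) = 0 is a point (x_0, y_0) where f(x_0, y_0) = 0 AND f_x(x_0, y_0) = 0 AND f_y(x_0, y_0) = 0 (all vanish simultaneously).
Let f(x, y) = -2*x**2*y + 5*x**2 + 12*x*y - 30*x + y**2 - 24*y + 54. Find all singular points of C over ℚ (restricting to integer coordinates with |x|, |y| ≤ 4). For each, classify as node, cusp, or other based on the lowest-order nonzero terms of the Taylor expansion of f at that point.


Singular points: {(3, 3)}; classification: node.

Compute partial derivatives:
  f_x = -4*x*y + 10*x + 12*y - 30.
  f_y = -2*x**2 + 12*x + 2*y - 24.
Scan x_0 ∈ {−4, ..., 4}. For each x_0, f_y(x_0, y) is a polynomial in y; find its integer roots y ∈ {−4, ..., 4}, then test f_x and f at those candidates.
  x = -4: f_y(-4, y) = 2*y - 104; no integer root y with |y| ≤ 4.
  x = -3: f_y(-3, y) = 2*y - 78; no integer root y with |y| ≤ 4.
  x = -2: f_y(-2, y) = 2*y - 56; no integer root y with |y| ≤ 4.
  x = -1: f_y(-1, y) = 2*y - 38; no integer root y with |y| ≤ 4.
  x = 0: f_y(0, y) = 2*y - 24; no integer root y with |y| ≤ 4.
  x = 1: f_y(1, y) = 2*y - 14; no integer root y with |y| ≤ 4.
  x = 2: f_y(2, y) = 2*y - 8; vanishes at y ∈ {4}. (2, 4): f_x = 6 ≠ 0.
  x = 3: f_y(3, y) = 2*y - 6; vanishes at y ∈ {3}. (3, 3): f_x = 0, f = 0 — SINGULAR.
  x = 4: f_y(4, y) = 2*y - 8; vanishes at y ∈ {4}. (4, 4): f_x = -6 ≠ 0.
Only singular point on the grid: (3, 3).
Classify: substitute x = 3 + u, y = 3 + v and expand: f = -2*u**2*v - u**2 + v**2.
No constant or linear terms (consistent with a singular point). Quadratic part: -u**2 + v**2. Cubic part: -2*u**2*v.
The quadratic part v**2 - u**2 = (v − u)(v + u) splits into two distinct linear factors, so there are two distinct tangent lines y − 3 = ±(x − 3) — this is a node (ordinary double point).
Classification: node.


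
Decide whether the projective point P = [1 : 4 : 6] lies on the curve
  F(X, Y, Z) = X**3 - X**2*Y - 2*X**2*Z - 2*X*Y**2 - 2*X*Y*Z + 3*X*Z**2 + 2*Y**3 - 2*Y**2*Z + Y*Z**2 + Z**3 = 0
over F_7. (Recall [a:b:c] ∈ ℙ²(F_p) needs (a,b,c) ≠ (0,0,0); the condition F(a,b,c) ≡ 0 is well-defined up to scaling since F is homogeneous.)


F(1,4,6) ≡ 1 (mod 7); P is NOT on the curve.

Evaluate F(1, 4, 6) term-by-term (mod 7).
  X**3 ↦ 1·1·1·1 = 1
  -X**2*Y ↦ -1·1·4·1 = -4
  -2*X**2*Z ↦ -2·1·1·6 = -12
  -2*X*Y**2 ↦ -2·1·16·1 = -32
  -2*X*Y*Z ↦ -2·1·4·6 = -48
  3*X*Z**2 ↦ 3·1·1·36 = 108
  2*Y**3 ↦ 2·1·64·1 = 128
  -2*Y**2*Z ↦ -2·1·16·6 = -192
  Y*Z**2 ↦ 1·1·4·36 = 144
  Z**3 ↦ 1·1·1·216 = 216
Sum: F(1, 4, 6) = (1) + (-4) + (-12) + (-32) + (-48) + (108) + (128) + (-192) + (144) + (216) = 309.
Reducing mod 7: 309 ≡ 1 (mod 7).
Since F(a, b, c) ≡ 1 ≠ 0 (mod 7), P does NOT lie on the curve.


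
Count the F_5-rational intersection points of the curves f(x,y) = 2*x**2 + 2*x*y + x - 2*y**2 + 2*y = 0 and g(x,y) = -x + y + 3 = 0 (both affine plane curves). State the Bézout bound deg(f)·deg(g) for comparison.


Common zeros: ∅; count = 0; Bézout bound = 2.

deg(f) = 2, deg(g) = 1, so Bézout bound = 2.
Scan x ∈ F_5. For each x, list the y ∈ F_5 with f(x, y) ≡ 0 and those with g(x, y) ≡ 0 (mod 5); the common zeros in that column are the intersection.
  x = 0: f ≡ 0 at y ∈ {0, 1}; g ≡ 0 at y ∈ {2}; common: ∅.
  x = 1: f ≡ 0 at y ∈ {1}; g ≡ 0 at y ∈ {3}; common: ∅.
  x = 2: f ≡ 0 at y ∈ {0, 3}; g ≡ 0 at y ∈ {4}; common: ∅.
  x = 3: f ≡ 0 at y ∈ ∅; g ≡ 0 at y ∈ {0}; common: ∅.
  x = 4: f ≡ 0 at y ∈ ∅; g ≡ 0 at y ∈ {1}; common: ∅.
Collecting: common zeros = ∅, so the count is 0.
Comparison with the Bézout bound: 0 ≤ 2 = deg(f)·deg(g), as expected for curves with no common component (the affine F_5-count falls short of the bound because intersections may lie at infinity, over extension fields, or carry multiplicity).


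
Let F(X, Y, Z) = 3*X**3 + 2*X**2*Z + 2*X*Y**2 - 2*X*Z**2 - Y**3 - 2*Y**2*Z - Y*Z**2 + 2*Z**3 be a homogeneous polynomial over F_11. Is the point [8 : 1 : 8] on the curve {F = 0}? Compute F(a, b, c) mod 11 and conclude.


F(8,1,8) ≡ 9 (mod 11); P is NOT on the curve.

Evaluate F(8, 1, 8) term-by-term (mod 11).
  3*X**3 ↦ 3·512·1·1 = 1536
  2*X**2*Z ↦ 2·64·1·8 = 1024
  2*X*Y**2 ↦ 2·8·1·1 = 16
  -2*X*Z**2 ↦ -2·8·1·64 = -1024
  -Y**3 ↦ -1·1·1·1 = -1
  -2*Y**2*Z ↦ -2·1·1·8 = -16
  -Y*Z**2 ↦ -1·1·1·64 = -64
  2*Z**3 ↦ 2·1·1·512 = 1024
Sum: F(8, 1, 8) = (1536) + (1024) + (16) + (-1024) + (-1) + (-16) + (-64) + (1024) = 2495.
Reducing mod 11: 2495 ≡ 9 (mod 11).
Since F(a, b, c) ≡ 9 ≠ 0 (mod 11), P does NOT lie on the curve.


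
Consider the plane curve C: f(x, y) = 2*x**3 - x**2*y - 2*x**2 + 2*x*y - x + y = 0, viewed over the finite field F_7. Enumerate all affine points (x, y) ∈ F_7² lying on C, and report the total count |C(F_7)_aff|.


Affine F_7-points: {(0, 0), (1, 4), (2, 1), (3, 6), (6, 2)}; count = 5.

For each of the 49 pairs (x, y) ∈ F_7², evaluate f(x, y) mod 7. Record the zeros.
  x = 0: [0↦0, 1↦1, 2↦2, 3↦3, 4↦4, 5↦5, 6↦6]  zeros at y ∈ {0}
  x = 1: [0↦6, 1↦1, 2↦3, 3↦5, 4↦0, 5↦2, 6↦4]  zeros at y ∈ {4}
  x = 2: [0↦6, 1↦0, 2↦1, 3↦2, 4↦3, 5↦4, 6↦5]  zeros at y ∈ {1}
  x = 3: [0↦5, 1↦3, 2↦1, 3↦6, 4↦4, 5↦2, 6↦0]  zeros at y ∈ {6}
  x = 4: [0↦1, 1↦1, 2↦1, 3↦1, 4↦1, 5↦1, 6↦1]  zeros at y ∈ ∅
  x = 5: [0↦6, 1↦6, 2↦6, 3↦6, 4↦6, 5↦6, 6↦6]  zeros at y ∈ ∅
  x = 6: [0↦4, 1↦2, 2↦0, 3↦5, 4↦3, 5↦1, 6↦6]  zeros at y ∈ {2}
Collecting zeros: affine points = {(0, 0), (1, 4), (2, 1), (3, 6), (6, 2)}.
Total count |C(F_7)_aff| = 5.


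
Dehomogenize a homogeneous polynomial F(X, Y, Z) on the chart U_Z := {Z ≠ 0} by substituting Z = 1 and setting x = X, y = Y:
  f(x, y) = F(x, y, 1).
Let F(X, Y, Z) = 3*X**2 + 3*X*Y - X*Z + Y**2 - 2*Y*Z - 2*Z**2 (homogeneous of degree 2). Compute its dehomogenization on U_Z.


f(x, y) = 3*x**2 + 3*x*y - x + y**2 - 2*y - 2

On U_Z we set Z = 1. Each monomial c·X^i·Y^j·Z^k in F becomes c·x^i·y^j·1^k = c·x^i·y^j.
Substituting Z = 1: F(X, Y, 1) = 3*x**2 + 3*x*y - x + y**2 - 2*y - 2.
Note: deg(f) ≤ deg(F) = 2; strict inequality happens when F is divisible by Z (lost terms).


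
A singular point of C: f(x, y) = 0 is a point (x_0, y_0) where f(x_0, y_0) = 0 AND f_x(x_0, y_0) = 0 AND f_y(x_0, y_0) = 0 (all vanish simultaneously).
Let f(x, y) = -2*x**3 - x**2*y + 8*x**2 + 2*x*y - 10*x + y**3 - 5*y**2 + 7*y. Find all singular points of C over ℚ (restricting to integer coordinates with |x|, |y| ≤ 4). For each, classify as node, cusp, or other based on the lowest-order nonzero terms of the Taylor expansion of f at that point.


Singular points: {(1, 2)}; classification: cusp.

Compute partial derivatives:
  f_x = -6*x**2 - 2*x*y + 16*x + 2*y - 10.
  f_y = -x**2 + 2*x + 3*y**2 - 10*y + 7.
Scan x_0 ∈ {−4, ..., 4}. For each x_0, f_y(x_0, y) is a polynomial in y; find its integer roots y ∈ {−4, ..., 4}, then test f_x and f at those candidates.
  x = -4: f_y(-4, y) = 3*y**2 - 10*y - 17; no integer root y with |y| ≤ 4.
  x = -3: f_y(-3, y) = 3*y**2 - 10*y - 8; vanishes at y ∈ {4}. (-3, 4): f_x = -80 ≠ 0.
  x = -2: f_y(-2, y) = 3*y**2 - 10*y - 1; no integer root y with |y| ≤ 4.
  x = -1: f_y(-1, y) = 3*y**2 - 10*y + 4; no integer root y with |y| ≤ 4.
  x = 0: f_y(0, y) = 3*y**2 - 10*y + 7; vanishes at y ∈ {1}. (0, 1): f_x = -8 ≠ 0.
  x = 1: f_y(1, y) = 3*y**2 - 10*y + 8; vanishes at y ∈ {2}. (1, 2): f_x = 0, f = 0 — SINGULAR.
  x = 2: f_y(2, y) = 3*y**2 - 10*y + 7; vanishes at y ∈ {1}. (2, 1): f_x = -4 ≠ 0.
  x = 3: f_y(3, y) = 3*y**2 - 10*y + 4; no integer root y with |y| ≤ 4.
  x = 4: f_y(4, y) = 3*y**2 - 10*y - 1; no integer root y with |y| ≤ 4.
Only singular point on the grid: (1, 2).
Classify: substitute x = 1 + u, y = 2 + v and expand: f = -2*u**3 - u**2*v + v**3 + v**2.
No constant or linear terms (consistent with a singular point). Quadratic part: v**2. Cubic part: -2*u**3 - u**2*v + v**3.
The quadratic part v**2 is a perfect square, so there is a single (double) tangent line v = 0, i.e. y = 2. Restricting the cubic part to that line (v = 0) leaves -2*u**3 ≠ 0, so f is not divisible by v and the branch is v² ≈ 2*u**3 to lowest order — this is a cusp.
Classification: cusp.


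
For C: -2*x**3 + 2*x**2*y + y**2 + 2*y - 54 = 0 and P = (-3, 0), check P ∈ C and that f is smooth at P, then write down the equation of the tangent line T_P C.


Tangent line at P: -54*x + 20*y - 162 = 0.

Step 1: f(-3, 0) = 0, so P lies on C.
Step 2: partial derivatives
  f_x(x, y) = -6*x**2 + 4*x*y, f_y(x, y) = 2*x**2 + 2*y + 2.
  f_x(P) = -54, f_y(P) = 20 (gradient nonzero, so P is smooth).
Step 3: tangent line at P: -54·(x − -3) + 20·(y − 0) = 0.
Expanding: -54*x + 20*y - 162 = 0.


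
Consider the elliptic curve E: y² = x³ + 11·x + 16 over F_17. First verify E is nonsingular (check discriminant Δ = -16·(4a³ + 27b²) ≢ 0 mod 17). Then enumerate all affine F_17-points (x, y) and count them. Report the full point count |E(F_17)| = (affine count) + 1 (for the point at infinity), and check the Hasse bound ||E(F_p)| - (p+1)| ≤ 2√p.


Affine points = {(0, 4), (0, 13), (3, 5), (3, 12), (5, 3), (5, 14), (6, 3), (6, 14), (8, 2), (8, 15), (10, 2), (10, 15), (16, 2), (16, 15)}; affine count = 14; |E(F_17)| = 15.

Discriminant check: Δ ∝ 4a³ + 27b² = 4·11³ + 27·16² = 4·1331 + 27·256 ≡ 13 (mod 17). Nonzero ⇒ E is nonsingular.
For each x ∈ F_17, compute rhs = x³ + 11·x + 16 mod 17, then count y ∈ F_17 with y² ≡ rhs.
  x = 0: rhs = 16, matching y values: 4, 13 (2 points).
  x = 1: rhs = 11, matching y values: none (0 points).
  x = 2: rhs = 12, matching y values: none (0 points).
  x = 3: rhs = 8, matching y values: 5, 12 (2 points).
  x = 4: rhs = 5, matching y values: none (0 points).
  x = 5: rhs = 9, matching y values: 3, 14 (2 points).
  x = 6: rhs = 9, matching y values: 3, 14 (2 points).
  x = 7: rhs = 11, matching y values: none (0 points).
  x = 8: rhs = 4, matching y values: 2, 15 (2 points).
  x = 9: rhs = 11, matching y values: none (0 points).
  x = 10: rhs = 4, matching y values: 2, 15 (2 points).
  x = 11: rhs = 6, matching y values: none (0 points).
  x = 12: rhs = 6, matching y values: none (0 points).
  x = 13: rhs = 10, matching y values: none (0 points).
  x = 14: rhs = 7, matching y values: none (0 points).
  x = 15: rhs = 3, matching y values: none (0 points).
  x = 16: rhs = 4, matching y values: 2, 15 (2 points).
Total affine count: 14.
Full point count |E(F_17)| = 14 + 1 = 15.
Hasse bound: |15 − (17+1)| = |-3| = 3 ≤ 2√17 ≈ 8.2462 ✓.


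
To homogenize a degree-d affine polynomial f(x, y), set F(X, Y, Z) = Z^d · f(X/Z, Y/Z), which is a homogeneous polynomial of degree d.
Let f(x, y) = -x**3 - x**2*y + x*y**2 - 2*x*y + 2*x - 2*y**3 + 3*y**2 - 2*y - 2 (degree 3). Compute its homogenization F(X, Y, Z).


F(X, Y, Z) = -X**3 - X**2*Y + X*Y**2 - 2*X*Y*Z + 2*X*Z**2 - 2*Y**3 + 3*Y**2*Z - 2*Y*Z**2 - 2*Z**3

deg(f) = 3.
Substitute x = X/Z, y = Y/Z into f, then multiply by Z^3.
  monomial -1·x^3·y^0 ↦ -1·X^3·Y^0·Z^0.
  monomial -1·x^2·y^1 ↦ -1·X^2·Y^1·Z^0.
  monomial 1·x^1·y^2 ↦ 1·X^1·Y^2·Z^0.
  monomial -2·x^1·y^1 ↦ -2·X^1·Y^1·Z^1.
  monomial 2·x^1·y^0 ↦ 2·X^1·Y^0·Z^2.
  monomial -2·x^0·y^3 ↦ -2·X^0·Y^3·Z^0.
  monomial 3·x^0·y^2 ↦ 3·X^0·Y^2·Z^1.
  monomial -2·x^0·y^1 ↦ -2·X^0·Y^1·Z^2.
  monomial -2·x^0·y^0 ↦ -2·X^0·Y^0·Z^3.
Collecting: F(X, Y, Z) = -X**3 - X**2*Y + X*Y**2 - 2*X*Y*Z + 2*X*Z**2 - 2*Y**3 + 3*Y**2*Z - 2*Y*Z**2 - 2*Z**3.


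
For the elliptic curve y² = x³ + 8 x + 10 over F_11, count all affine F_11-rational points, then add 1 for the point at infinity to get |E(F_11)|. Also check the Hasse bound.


Affine points = {(2, 1), (2, 10), (8, 5), (8, 6), (10, 1), (10, 10)}; affine count = 6; |E(F_11)| = 7.

Discriminant check: Δ ∝ 4a³ + 27b² = 4·8³ + 27·10² = 4·512 + 27·100 ≡ 7 (mod 11). Nonzero ⇒ E is nonsingular.
For each x ∈ F_11, compute rhs = x³ + 8·x + 10 mod 11, then count y ∈ F_11 with y² ≡ rhs.
  x = 0: rhs = 10, matching y values: none (0 points).
  x = 1: rhs = 8, matching y values: none (0 points).
  x = 2: rhs = 1, matching y values: 1, 10 (2 points).
  x = 3: rhs = 6, matching y values: none (0 points).
  x = 4: rhs = 7, matching y values: none (0 points).
  x = 5: rhs = 10, matching y values: none (0 points).
  x = 6: rhs = 10, matching y values: none (0 points).
  x = 7: rhs = 2, matching y values: none (0 points).
  x = 8: rhs = 3, matching y values: 5, 6 (2 points).
  x = 9: rhs = 8, matching y values: none (0 points).
  x = 10: rhs = 1, matching y values: 1, 10 (2 points).
Total affine count: 6.
Full point count |E(F_11)| = 6 + 1 = 7.
Hasse bound: |7 − (11+1)| = |-5| = 5 ≤ 2√11 ≈ 6.6332 ✓.


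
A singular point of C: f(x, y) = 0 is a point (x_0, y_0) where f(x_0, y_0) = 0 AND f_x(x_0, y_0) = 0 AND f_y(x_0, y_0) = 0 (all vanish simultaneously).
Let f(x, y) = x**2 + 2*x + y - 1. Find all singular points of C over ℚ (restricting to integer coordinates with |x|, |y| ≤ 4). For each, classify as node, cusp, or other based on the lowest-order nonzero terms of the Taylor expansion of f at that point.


No singular points in the scanned grid; C is smooth there.

Compute partial derivatives:
  f_x = 2*x + 2.
  f_y = 1.
f_y = 1 is a nonzero constant, so f_y never vanishes: no point (x, y) can satisfy f = f_x = f_y = 0. In particular no (x, y) ∈ {−4, ..., 4}² is singular; the curve is smooth.


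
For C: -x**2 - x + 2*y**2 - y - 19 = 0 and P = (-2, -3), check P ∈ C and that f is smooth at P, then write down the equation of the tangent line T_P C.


Tangent line at P: 3*x - 13*y - 33 = 0.

Step 1: f(-2, -3) = 0, so P lies on C.
Step 2: partial derivatives
  f_x(x, y) = -2*x - 1, f_y(x, y) = 4*y - 1.
  f_x(P) = 3, f_y(P) = -13 (gradient nonzero, so P is smooth).
Step 3: tangent line at P: 3·(x − -2) + -13·(y − -3) = 0.
Expanding: 3*x - 13*y - 33 = 0.


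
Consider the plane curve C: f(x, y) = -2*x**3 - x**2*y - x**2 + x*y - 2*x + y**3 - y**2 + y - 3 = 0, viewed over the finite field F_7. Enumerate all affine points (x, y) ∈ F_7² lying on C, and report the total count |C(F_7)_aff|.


Affine F_7-points: {(0, 4), (1, 1), (2, 1), (2, 6), (3, 1), (5, 2), (6, 0)}; count = 7.

For each of the 49 pairs (x, y) ∈ F_7², evaluate f(x, y) mod 7. Record the zeros.
  x = 0: [0↦4, 1↦5, 2↦3, 3↦4, 4↦0, 5↦4, 6↦1]  zeros at y ∈ {4}
  x = 1: [0↦6, 1↦0, 2↦5, 3↦6, 4↦2, 5↦6, 6↦3]  zeros at y ∈ {1}
  x = 2: [0↦1, 1↦0, 2↦3, 3↦2, 4↦3, 5↦5, 6↦0]  zeros at y ∈ {1, 6}
  x = 3: [0↦5, 1↦0, 2↦6, 3↦1, 4↦5, 5↦3, 6↦1]  zeros at y ∈ {1}
  x = 4: [0↦6, 1↦2, 2↦2, 3↦5, 4↦3, 5↦2, 6↦1]  zeros at y ∈ ∅
  x = 5: [0↦6, 1↦1, 2↦0, 3↦2, 4↦6, 5↦4, 6↦2]  zeros at y ∈ {2}
  x = 6: [0↦0, 1↦6, 2↦2, 3↦1, 4↦2, 5↦4, 6↦6]  zeros at y ∈ {0}
Collecting zeros: affine points = {(0, 4), (1, 1), (2, 1), (2, 6), (3, 1), (5, 2), (6, 0)}.
Total count |C(F_7)_aff| = 7.


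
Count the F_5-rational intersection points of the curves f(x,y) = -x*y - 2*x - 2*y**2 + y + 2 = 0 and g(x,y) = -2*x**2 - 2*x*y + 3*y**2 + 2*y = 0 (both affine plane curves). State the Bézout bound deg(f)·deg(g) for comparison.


Common zeros: ∅; count = 0; Bézout bound = 4.

deg(f) = 2, deg(g) = 2, so Bézout bound = 4.
Scan x ∈ F_5. For each x, list the y ∈ F_5 with f(x, y) ≡ 0 and those with g(x, y) ≡ 0 (mod 5); the common zeros in that column are the intersection.
  x = 0: f ≡ 0 at y ∈ ∅; g ≡ 0 at y ∈ {0, 1}; common: ∅.
  x = 1: f ≡ 0 at y ∈ {0}; g ≡ 0 at y ∈ {2, 3}; common: ∅.
  x = 2: f ≡ 0 at y ∈ {1}; g ≡ 0 at y ∈ {2}; common: ∅.
  x = 3: f ≡ 0 at y ∈ ∅; g ≡ 0 at y ∈ ∅; common: ∅.
  x = 4: f ≡ 0 at y ∈ {2, 4}; g ≡ 0 at y ∈ {1}; common: ∅.
Collecting: common zeros = ∅, so the count is 0.
Comparison with the Bézout bound: 0 ≤ 4 = deg(f)·deg(g), as expected for curves with no common component (the affine F_5-count falls short of the bound because intersections may lie at infinity, over extension fields, or carry multiplicity).


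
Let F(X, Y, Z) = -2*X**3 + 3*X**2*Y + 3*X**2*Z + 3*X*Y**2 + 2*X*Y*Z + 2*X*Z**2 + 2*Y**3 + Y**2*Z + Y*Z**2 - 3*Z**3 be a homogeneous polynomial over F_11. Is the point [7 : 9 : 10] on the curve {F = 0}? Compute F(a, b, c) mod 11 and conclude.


F(7,9,10) ≡ 3 (mod 11); P is NOT on the curve.

Evaluate F(7, 9, 10) term-by-term (mod 11).
  -2*X**3 ↦ -2·343·1·1 = -686
  3*X**2*Y ↦ 3·49·9·1 = 1323
  3*X**2*Z ↦ 3·49·1·10 = 1470
  3*X*Y**2 ↦ 3·7·81·1 = 1701
  2*X*Y*Z ↦ 2·7·9·10 = 1260
  2*X*Z**2 ↦ 2·7·1·100 = 1400
  2*Y**3 ↦ 2·1·729·1 = 1458
  Y**2*Z ↦ 1·1·81·10 = 810
  Y*Z**2 ↦ 1·1·9·100 = 900
  -3*Z**3 ↦ -3·1·1·1000 = -3000
Sum: F(7, 9, 10) = (-686) + (1323) + (1470) + (1701) + (1260) + (1400) + (1458) + (810) + (900) + (-3000) = 6636.
Reducing mod 11: 6636 ≡ 3 (mod 11).
Since F(a, b, c) ≡ 3 ≠ 0 (mod 11), P does NOT lie on the curve.


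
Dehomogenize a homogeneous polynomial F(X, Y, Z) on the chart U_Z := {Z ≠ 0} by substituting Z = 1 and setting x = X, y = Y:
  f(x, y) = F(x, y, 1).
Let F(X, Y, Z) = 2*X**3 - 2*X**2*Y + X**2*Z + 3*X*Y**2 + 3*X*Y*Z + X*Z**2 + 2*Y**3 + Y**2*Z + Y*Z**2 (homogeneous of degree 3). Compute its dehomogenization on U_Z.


f(x, y) = 2*x**3 - 2*x**2*y + x**2 + 3*x*y**2 + 3*x*y + x + 2*y**3 + y**2 + y

On U_Z we set Z = 1. Each monomial c·X^i·Y^j·Z^k in F becomes c·x^i·y^j·1^k = c·x^i·y^j.
Substituting Z = 1: F(X, Y, 1) = 2*x**3 - 2*x**2*y + x**2 + 3*x*y**2 + 3*x*y + x + 2*y**3 + y**2 + y.
Note: deg(f) ≤ deg(F) = 3; strict inequality happens when F is divisible by Z (lost terms).


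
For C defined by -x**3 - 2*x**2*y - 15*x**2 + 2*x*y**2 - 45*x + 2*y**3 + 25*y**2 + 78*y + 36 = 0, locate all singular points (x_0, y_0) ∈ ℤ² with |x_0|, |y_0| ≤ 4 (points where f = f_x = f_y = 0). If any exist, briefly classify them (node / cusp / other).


Singular points: {(-3, -3)}; classification: cusp.

Compute partial derivatives:
  f_x = -3*x**2 - 4*x*y - 30*x + 2*y**2 - 45.
  f_y = -2*x**2 + 4*x*y + 6*y**2 + 50*y + 78.
Scan x_0 ∈ {−4, ..., 4}. For each x_0, f_y(x_0, y) is a polynomial in y; find its integer roots y ∈ {−4, ..., 4}, then test f_x and f at those candidates.
  x = -4: f_y(-4, y) = 6*y**2 + 34*y + 46; no integer root y with |y| ≤ 4.
  x = -3: f_y(-3, y) = 6*y**2 + 38*y + 60; vanishes at y ∈ {-3}. (-3, -3): f_x = 0, f = 0 — SINGULAR.
  x = -2: f_y(-2, y) = 6*y**2 + 42*y + 70; no integer root y with |y| ≤ 4.
  x = -1: f_y(-1, y) = 6*y**2 + 46*y + 76; no integer root y with |y| ≤ 4.
  x = 0: f_y(0, y) = 6*y**2 + 50*y + 78; no integer root y with |y| ≤ 4.
  x = 1: f_y(1, y) = 6*y**2 + 54*y + 76; no integer root y with |y| ≤ 4.
  x = 2: f_y(2, y) = 6*y**2 + 58*y + 70; no integer root y with |y| ≤ 4.
  x = 3: f_y(3, y) = 6*y**2 + 62*y + 60; no integer root y with |y| ≤ 4.
  x = 4: f_y(4, y) = 6*y**2 + 66*y + 46; no integer root y with |y| ≤ 4.
Only singular point on the grid: (-3, -3).
Classify: substitute x = -3 + u, y = -3 + v and expand: f = -u**3 - 2*u**2*v + 2*u*v**2 + 2*v**3 + v**2.
No constant or linear terms (consistent with a singular point). Quadratic part: v**2. Cubic part: -u**3 - 2*u**2*v + 2*u*v**2 + 2*v**3.
The quadratic part v**2 is a perfect square, so there is a single (double) tangent line v = 0, i.e. y = -3. Restricting the cubic part to that line (v = 0) leaves -u**3 ≠ 0, so f is not divisible by v and the branch is v² ≈ u**3 to lowest order — this is a cusp.
Classification: cusp.


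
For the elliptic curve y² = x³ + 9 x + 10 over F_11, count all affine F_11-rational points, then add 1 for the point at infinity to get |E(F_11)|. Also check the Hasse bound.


Affine points = {(1, 3), (1, 8), (2, 5), (2, 6), (3, 3), (3, 8), (4, 0), (5, 2), (5, 9), (6, 4), (6, 7), (7, 3), (7, 8), (8, 0), (10, 0)}; affine count = 15; |E(F_11)| = 16.

Discriminant check: Δ ∝ 4a³ + 27b² = 4·9³ + 27·10² = 4·729 + 27·100 ≡ 6 (mod 11). Nonzero ⇒ E is nonsingular.
For each x ∈ F_11, compute rhs = x³ + 9·x + 10 mod 11, then count y ∈ F_11 with y² ≡ rhs.
  x = 0: rhs = 10, matching y values: none (0 points).
  x = 1: rhs = 9, matching y values: 3, 8 (2 points).
  x = 2: rhs = 3, matching y values: 5, 6 (2 points).
  x = 3: rhs = 9, matching y values: 3, 8 (2 points).
  x = 4: rhs = 0, matching y values: 0 (1 points).
  x = 5: rhs = 4, matching y values: 2, 9 (2 points).
  x = 6: rhs = 5, matching y values: 4, 7 (2 points).
  x = 7: rhs = 9, matching y values: 3, 8 (2 points).
  x = 8: rhs = 0, matching y values: 0 (1 points).
  x = 9: rhs = 6, matching y values: none (0 points).
  x = 10: rhs = 0, matching y values: 0 (1 points).
Total affine count: 15.
Full point count |E(F_11)| = 15 + 1 = 16.
Hasse bound: |16 − (11+1)| = |4| = 4 ≤ 2√11 ≈ 6.6332 ✓.


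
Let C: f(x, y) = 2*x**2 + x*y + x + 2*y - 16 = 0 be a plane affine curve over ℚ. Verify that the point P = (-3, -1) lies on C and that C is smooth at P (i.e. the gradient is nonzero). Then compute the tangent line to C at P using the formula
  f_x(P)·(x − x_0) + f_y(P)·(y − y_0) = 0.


Tangent line at P: -12*x - y - 37 = 0.

Step 1: f(-3, -1) = 0, so P lies on C.
Step 2: partial derivatives
  f_x(x, y) = 4*x + y + 1, f_y(x, y) = x + 2.
  f_x(P) = -12, f_y(P) = -1 (gradient nonzero, so P is smooth).
Step 3: tangent line at P: -12·(x − -3) + -1·(y − -1) = 0.
Expanding: -12*x - y - 37 = 0.


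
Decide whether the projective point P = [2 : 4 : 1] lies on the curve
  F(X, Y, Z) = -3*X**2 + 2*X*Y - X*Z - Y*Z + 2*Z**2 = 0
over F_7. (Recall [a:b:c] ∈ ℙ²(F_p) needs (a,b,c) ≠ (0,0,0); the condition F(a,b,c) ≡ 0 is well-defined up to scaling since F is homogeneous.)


F(2,4,1) ≡ 0 (mod 7); P is on the curve.

Evaluate F(2, 4, 1) term-by-term (mod 7).
  -3*X**2 ↦ -3·4·1·1 = -12
  2*X*Y ↦ 2·2·4·1 = 16
  -X*Z ↦ -1·2·1·1 = -2
  -Y*Z ↦ -1·1·4·1 = -4
  2*Z**2 ↦ 2·1·1·1 = 2
Sum: F(2, 4, 1) = (-12) + (16) + (-2) + (-4) + (2) = 0.
Reducing mod 7: 0 ≡ 0 (mod 7).
Since F(a, b, c) ≡ 0 (mod 7), P lies on the curve.


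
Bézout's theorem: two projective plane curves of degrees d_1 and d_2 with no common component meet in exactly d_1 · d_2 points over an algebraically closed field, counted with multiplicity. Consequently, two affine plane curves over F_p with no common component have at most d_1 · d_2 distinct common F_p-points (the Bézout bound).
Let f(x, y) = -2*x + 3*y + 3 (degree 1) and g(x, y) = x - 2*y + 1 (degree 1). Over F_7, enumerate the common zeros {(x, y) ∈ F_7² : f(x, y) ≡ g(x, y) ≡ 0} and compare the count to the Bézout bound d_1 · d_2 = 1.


Common zeros: {(2, 5)}; count = 1; Bézout bound = 1.

deg(f) = 1, deg(g) = 1, so Bézout bound = 1.
Scan x ∈ F_7. For each x, list the y ∈ F_7 with f(x, y) ≡ 0 and those with g(x, y) ≡ 0 (mod 7); the common zeros in that column are the intersection.
  x = 0: f ≡ 0 at y ∈ {6}; g ≡ 0 at y ∈ {4}; common: ∅.
  x = 1: f ≡ 0 at y ∈ {2}; g ≡ 0 at y ∈ {1}; common: ∅.
  x = 2: f ≡ 0 at y ∈ {5}; g ≡ 0 at y ∈ {5}; common: {5}.
  x = 3: f ≡ 0 at y ∈ {1}; g ≡ 0 at y ∈ {2}; common: ∅.
  x = 4: f ≡ 0 at y ∈ {4}; g ≡ 0 at y ∈ {6}; common: ∅.
  x = 5: f ≡ 0 at y ∈ {0}; g ≡ 0 at y ∈ {3}; common: ∅.
  x = 6: f ≡ 0 at y ∈ {3}; g ≡ 0 at y ∈ {0}; common: ∅.
Collecting: common zeros = {(2, 5)}, so the count is 1.
Comparison with the Bézout bound: 1 ≤ 1 = deg(f)·deg(g), as expected for curves with no common component (the bound is attained).


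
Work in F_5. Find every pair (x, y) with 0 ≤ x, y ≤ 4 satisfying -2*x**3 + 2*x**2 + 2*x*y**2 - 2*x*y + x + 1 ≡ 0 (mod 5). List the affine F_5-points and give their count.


Affine F_5-points: {(2, 0), (2, 1), (3, 2), (3, 4), (4, 2), (4, 4)}; count = 6.

For each of the 25 pairs (x, y) ∈ F_5², evaluate f(x, y) mod 5. Record the zeros.
  x = 0: [0↦1, 1↦1, 2↦1, 3↦1, 4↦1]  zeros at y ∈ ∅
  x = 1: [0↦2, 1↦2, 2↦1, 3↦4, 4↦1]  zeros at y ∈ ∅
  x = 2: [0↦0, 1↦0, 2↦3, 3↦4, 4↦3]  zeros at y ∈ {0, 1}
  x = 3: [0↦3, 1↦3, 2↦0, 3↦4, 4↦0]  zeros at y ∈ {2, 4}
  x = 4: [0↦4, 1↦4, 2↦0, 3↦2, 4↦0]  zeros at y ∈ {2, 4}
Collecting zeros: affine points = {(2, 0), (2, 1), (3, 2), (3, 4), (4, 2), (4, 4)}.
Total count |C(F_5)_aff| = 6.


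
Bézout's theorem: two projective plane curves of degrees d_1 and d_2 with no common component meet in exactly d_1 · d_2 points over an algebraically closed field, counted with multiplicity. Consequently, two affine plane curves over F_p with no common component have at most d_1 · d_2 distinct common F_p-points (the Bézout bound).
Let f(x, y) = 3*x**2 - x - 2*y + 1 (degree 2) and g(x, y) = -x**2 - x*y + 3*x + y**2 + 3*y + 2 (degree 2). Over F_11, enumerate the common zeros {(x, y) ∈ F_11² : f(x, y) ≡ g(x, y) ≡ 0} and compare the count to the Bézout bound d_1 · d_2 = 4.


Common zeros: ∅; count = 0; Bézout bound = 4.

deg(f) = 2, deg(g) = 2, so Bézout bound = 4.
Scan x ∈ F_11. For each x, list the y ∈ F_11 with f(x, y) ≡ 0 and those with g(x, y) ≡ 0 (mod 11); the common zeros in that column are the intersection.
  x = 0: f ≡ 0 at y ∈ {6}; g ≡ 0 at y ∈ {9, 10}; common: ∅.
  x = 1: f ≡ 0 at y ∈ {7}; g ≡ 0 at y ∈ ∅; common: ∅.
  x = 2: f ≡ 0 at y ∈ {0}; g ≡ 0 at y ∈ ∅; common: ∅.
  x = 3: f ≡ 0 at y ∈ {7}; g ≡ 0 at y ∈ {3, 8}; common: ∅.
  x = 4: f ≡ 0 at y ∈ {6}; g ≡ 0 at y ∈ {2, 10}; common: ∅.
  x = 5: f ≡ 0 at y ∈ {8}; g ≡ 0 at y ∈ {4, 9}; common: ∅.
  x = 6: f ≡ 0 at y ∈ {2}; g ≡ 0 at y ∈ ∅; common: ∅.
  x = 7: f ≡ 0 at y ∈ {10}; g ≡ 0 at y ∈ ∅; common: ∅.
  x = 8: f ≡ 0 at y ∈ {10}; g ≡ 0 at y ∈ {2, 3}; common: ∅.
  x = 9: f ≡ 0 at y ∈ {2}; g ≡ 0 at y ∈ ∅; common: ∅.
  x = 10: f ≡ 0 at y ∈ {8}; g ≡ 0 at y ∈ ∅; common: ∅.
Collecting: common zeros = ∅, so the count is 0.
Comparison with the Bézout bound: 0 ≤ 4 = deg(f)·deg(g), as expected for curves with no common component (the affine F_11-count falls short of the bound because intersections may lie at infinity, over extension fields, or carry multiplicity).


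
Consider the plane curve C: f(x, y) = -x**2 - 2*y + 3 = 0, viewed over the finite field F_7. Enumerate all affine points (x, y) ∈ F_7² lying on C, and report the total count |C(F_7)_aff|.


Affine F_7-points: {(0, 5), (1, 1), (2, 3), (3, 4), (4, 4), (5, 3), (6, 1)}; count = 7.

For each of the 49 pairs (x, y) ∈ F_7², evaluate f(x, y) mod 7. Record the zeros.
  x = 0: [0↦3, 1↦1, 2↦6, 3↦4, 4↦2, 5↦0, 6↦5]  zeros at y ∈ {5}
  x = 1: [0↦2, 1↦0, 2↦5, 3↦3, 4↦1, 5↦6, 6↦4]  zeros at y ∈ {1}
  x = 2: [0↦6, 1↦4, 2↦2, 3↦0, 4↦5, 5↦3, 6↦1]  zeros at y ∈ {3}
  x = 3: [0↦1, 1↦6, 2↦4, 3↦2, 4↦0, 5↦5, 6↦3]  zeros at y ∈ {4}
  x = 4: [0↦1, 1↦6, 2↦4, 3↦2, 4↦0, 5↦5, 6↦3]  zeros at y ∈ {4}
  x = 5: [0↦6, 1↦4, 2↦2, 3↦0, 4↦5, 5↦3, 6↦1]  zeros at y ∈ {3}
  x = 6: [0↦2, 1↦0, 2↦5, 3↦3, 4↦1, 5↦6, 6↦4]  zeros at y ∈ {1}
Collecting zeros: affine points = {(0, 5), (1, 1), (2, 3), (3, 4), (4, 4), (5, 3), (6, 1)}.
Total count |C(F_7)_aff| = 7.


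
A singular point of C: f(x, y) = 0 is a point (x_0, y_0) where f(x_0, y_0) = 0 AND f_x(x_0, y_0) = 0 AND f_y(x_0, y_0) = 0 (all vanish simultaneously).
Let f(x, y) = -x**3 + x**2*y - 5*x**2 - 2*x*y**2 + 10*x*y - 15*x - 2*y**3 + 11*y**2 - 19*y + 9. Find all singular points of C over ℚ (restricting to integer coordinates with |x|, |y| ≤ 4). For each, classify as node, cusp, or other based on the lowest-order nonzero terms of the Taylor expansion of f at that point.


Singular points: {(-1, 2)}; classification: cusp.

Compute partial derivatives:
  f_x = -3*x**2 + 2*x*y - 10*x - 2*y**2 + 10*y - 15.
  f_y = x**2 - 4*x*y + 10*x - 6*y**2 + 22*y - 19.
Scan x_0 ∈ {−4, ..., 4}. For each x_0, f_y(x_0, y) is a polynomial in y; find its integer roots y ∈ {−4, ..., 4}, then test f_x and f at those candidates.
  x = -4: f_y(-4, y) = -6*y**2 + 38*y - 43; no integer root y with |y| ≤ 4.
  x = -3: f_y(-3, y) = -6*y**2 + 34*y - 40; vanishes at y ∈ {4}. (-3, 4): f_x = -28 ≠ 0.
  x = -2: f_y(-2, y) = -6*y**2 + 30*y - 35; no integer root y with |y| ≤ 4.
  x = -1: f_y(-1, y) = -6*y**2 + 26*y - 28; vanishes at y ∈ {2}. (-1, 2): f_x = 0, f = 0 — SINGULAR.
  x = 0: f_y(0, y) = -6*y**2 + 22*y - 19; no integer root y with |y| ≤ 4.
  x = 1: f_y(1, y) = -6*y**2 + 18*y - 8; no integer root y with |y| ≤ 4.
  x = 2: f_y(2, y) = -6*y**2 + 14*y + 5; no integer root y with |y| ≤ 4.
  x = 3: f_y(3, y) = -6*y**2 + 10*y + 20; no integer root y with |y| ≤ 4.
  x = 4: f_y(4, y) = -6*y**2 + 6*y + 37; no integer root y with |y| ≤ 4.
Only singular point on the grid: (-1, 2).
Classify: substitute x = -1 + u, y = 2 + v and expand: f = -u**3 + u**2*v - 2*u*v**2 - 2*v**3 + v**2.
No constant or linear terms (consistent with a singular point). Quadratic part: v**2. Cubic part: -u**3 + u**2*v - 2*u*v**2 - 2*v**3.
The quadratic part v**2 is a perfect square, so there is a single (double) tangent line v = 0, i.e. y = 2. Restricting the cubic part to that line (v = 0) leaves -u**3 ≠ 0, so f is not divisible by v and the branch is v² ≈ u**3 to lowest order — this is a cusp.
Classification: cusp.


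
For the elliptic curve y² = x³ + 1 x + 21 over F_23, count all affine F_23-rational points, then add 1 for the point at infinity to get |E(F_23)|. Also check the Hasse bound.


Affine points = {(1, 0), (2, 10), (2, 13), (5, 6), (5, 17), (6, 6), (6, 17), (7, 7), (7, 16), (8, 9), (8, 14), (9, 0), (11, 11), (11, 12), (12, 6), (12, 17), (13, 0), (16, 4), (16, 19), (17, 11), (17, 12), (18, 11), (18, 12)}; affine count = 23; |E(F_23)| = 24.

Discriminant check: Δ ∝ 4a³ + 27b² = 4·1³ + 27·21² = 4·1 + 27·441 ≡ 20 (mod 23). Nonzero ⇒ E is nonsingular.
For each x ∈ F_23, compute rhs = x³ + 1·x + 21 mod 23, then count y ∈ F_23 with y² ≡ rhs.
  x = 0: rhs = 21, matching y values: none (0 points).
  x = 1: rhs = 0, matching y values: 0 (1 points).
  x = 2: rhs = 8, matching y values: 10, 13 (2 points).
  x = 3: rhs = 5, matching y values: none (0 points).
  x = 4: rhs = 20, matching y values: none (0 points).
  x = 5: rhs = 13, matching y values: 6, 17 (2 points).
  x = 6: rhs = 13, matching y values: 6, 17 (2 points).
  x = 7: rhs = 3, matching y values: 7, 16 (2 points).
  x = 8: rhs = 12, matching y values: 9, 14 (2 points).
  x = 9: rhs = 0, matching y values: 0 (1 points).
  x = 10: rhs = 19, matching y values: none (0 points).
  x = 11: rhs = 6, matching y values: 11, 12 (2 points).
  x = 12: rhs = 13, matching y values: 6, 17 (2 points).
  x = 13: rhs = 0, matching y values: 0 (1 points).
  x = 14: rhs = 19, matching y values: none (0 points).
  x = 15: rhs = 7, matching y values: none (0 points).
  x = 16: rhs = 16, matching y values: 4, 19 (2 points).
  x = 17: rhs = 6, matching y values: 11, 12 (2 points).
  x = 18: rhs = 6, matching y values: 11, 12 (2 points).
  x = 19: rhs = 22, matching y values: none (0 points).
  x = 20: rhs = 14, matching y values: none (0 points).
  x = 21: rhs = 11, matching y values: none (0 points).
  x = 22: rhs = 19, matching y values: none (0 points).
Total affine count: 23.
Full point count |E(F_23)| = 23 + 1 = 24.
Hasse bound: |24 − (23+1)| = |0| = 0 ≤ 2√23 ≈ 9.5917 ✓.


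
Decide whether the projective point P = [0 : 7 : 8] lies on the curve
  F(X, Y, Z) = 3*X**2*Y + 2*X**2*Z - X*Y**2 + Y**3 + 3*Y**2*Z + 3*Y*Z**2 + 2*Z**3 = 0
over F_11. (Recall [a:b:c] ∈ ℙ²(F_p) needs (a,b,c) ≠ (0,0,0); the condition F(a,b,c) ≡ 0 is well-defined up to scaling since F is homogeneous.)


F(0,7,8) ≡ 4 (mod 11); P is NOT on the curve.

Evaluate F(0, 7, 8) term-by-term (mod 11).
  3*X**2*Y ↦ 3·0·7·1 = 0
  2*X**2*Z ↦ 2·0·1·8 = 0
  -X*Y**2 ↦ -1·0·49·1 = 0
  Y**3 ↦ 1·1·343·1 = 343
  3*Y**2*Z ↦ 3·1·49·8 = 1176
  3*Y*Z**2 ↦ 3·1·7·64 = 1344
  2*Z**3 ↦ 2·1·1·512 = 1024
Sum: F(0, 7, 8) = (0) + (0) + (0) + (343) + (1176) + (1344) + (1024) = 3887.
Reducing mod 11: 3887 ≡ 4 (mod 11).
Since F(a, b, c) ≡ 4 ≠ 0 (mod 11), P does NOT lie on the curve.
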